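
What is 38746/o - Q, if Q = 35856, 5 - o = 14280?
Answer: -511883146/14275 ≈ -35859.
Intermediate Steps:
o = -14275 (o = 5 - 1*14280 = 5 - 14280 = -14275)
38746/o - Q = 38746/(-14275) - 1*35856 = 38746*(-1/14275) - 35856 = -38746/14275 - 35856 = -511883146/14275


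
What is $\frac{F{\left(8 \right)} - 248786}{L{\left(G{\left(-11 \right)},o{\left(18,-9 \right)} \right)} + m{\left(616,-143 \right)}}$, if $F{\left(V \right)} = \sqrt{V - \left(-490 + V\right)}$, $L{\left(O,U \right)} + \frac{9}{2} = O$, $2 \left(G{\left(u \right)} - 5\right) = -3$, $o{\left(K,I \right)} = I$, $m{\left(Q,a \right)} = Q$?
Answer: $- \frac{248786}{615} + \frac{7 \sqrt{10}}{615} \approx -404.49$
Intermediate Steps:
$G{\left(u \right)} = \frac{7}{2}$ ($G{\left(u \right)} = 5 + \frac{1}{2} \left(-3\right) = 5 - \frac{3}{2} = \frac{7}{2}$)
$L{\left(O,U \right)} = - \frac{9}{2} + O$
$F{\left(V \right)} = 7 \sqrt{10}$ ($F{\left(V \right)} = \sqrt{490} = 7 \sqrt{10}$)
$\frac{F{\left(8 \right)} - 248786}{L{\left(G{\left(-11 \right)},o{\left(18,-9 \right)} \right)} + m{\left(616,-143 \right)}} = \frac{7 \sqrt{10} - 248786}{\left(- \frac{9}{2} + \frac{7}{2}\right) + 616} = \frac{-248786 + 7 \sqrt{10}}{-1 + 616} = \frac{-248786 + 7 \sqrt{10}}{615} = \left(-248786 + 7 \sqrt{10}\right) \frac{1}{615} = - \frac{248786}{615} + \frac{7 \sqrt{10}}{615}$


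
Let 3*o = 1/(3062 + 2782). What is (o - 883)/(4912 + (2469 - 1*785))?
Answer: -15480755/115641072 ≈ -0.13387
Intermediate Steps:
o = 1/17532 (o = 1/(3*(3062 + 2782)) = (⅓)/5844 = (⅓)*(1/5844) = 1/17532 ≈ 5.7039e-5)
(o - 883)/(4912 + (2469 - 1*785)) = (1/17532 - 883)/(4912 + (2469 - 1*785)) = -15480755/(17532*(4912 + (2469 - 785))) = -15480755/(17532*(4912 + 1684)) = -15480755/17532/6596 = -15480755/17532*1/6596 = -15480755/115641072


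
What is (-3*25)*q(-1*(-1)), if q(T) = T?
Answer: -75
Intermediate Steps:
(-3*25)*q(-1*(-1)) = (-3*25)*(-1*(-1)) = -75*1 = -75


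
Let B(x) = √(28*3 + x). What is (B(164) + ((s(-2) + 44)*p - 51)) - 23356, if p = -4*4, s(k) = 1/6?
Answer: -72341/3 + 2*√62 ≈ -24098.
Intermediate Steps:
s(k) = ⅙
B(x) = √(84 + x)
p = -16
(B(164) + ((s(-2) + 44)*p - 51)) - 23356 = (√(84 + 164) + ((⅙ + 44)*(-16) - 51)) - 23356 = (√248 + ((265/6)*(-16) - 51)) - 23356 = (2*√62 + (-2120/3 - 51)) - 23356 = (2*√62 - 2273/3) - 23356 = (-2273/3 + 2*√62) - 23356 = -72341/3 + 2*√62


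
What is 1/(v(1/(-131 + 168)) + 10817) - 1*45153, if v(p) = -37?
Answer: -486749339/10780 ≈ -45153.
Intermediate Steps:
1/(v(1/(-131 + 168)) + 10817) - 1*45153 = 1/(-37 + 10817) - 1*45153 = 1/10780 - 45153 = -486749339/10780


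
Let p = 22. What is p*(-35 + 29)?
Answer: -132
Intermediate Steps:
p*(-35 + 29) = 22*(-35 + 29) = 22*(-6) = -132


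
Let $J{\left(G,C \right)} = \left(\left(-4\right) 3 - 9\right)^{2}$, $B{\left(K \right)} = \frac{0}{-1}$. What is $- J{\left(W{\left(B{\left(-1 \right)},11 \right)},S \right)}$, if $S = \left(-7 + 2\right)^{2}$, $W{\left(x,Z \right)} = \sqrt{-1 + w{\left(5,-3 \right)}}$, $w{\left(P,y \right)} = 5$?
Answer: $-441$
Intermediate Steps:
$B{\left(K \right)} = 0$ ($B{\left(K \right)} = 0 \left(-1\right) = 0$)
$W{\left(x,Z \right)} = 2$ ($W{\left(x,Z \right)} = \sqrt{-1 + 5} = \sqrt{4} = 2$)
$S = 25$ ($S = \left(-5\right)^{2} = 25$)
$J{\left(G,C \right)} = 441$ ($J{\left(G,C \right)} = \left(-12 - 9\right)^{2} = \left(-21\right)^{2} = 441$)
$- J{\left(W{\left(B{\left(-1 \right)},11 \right)},S \right)} = \left(-1\right) 441 = -441$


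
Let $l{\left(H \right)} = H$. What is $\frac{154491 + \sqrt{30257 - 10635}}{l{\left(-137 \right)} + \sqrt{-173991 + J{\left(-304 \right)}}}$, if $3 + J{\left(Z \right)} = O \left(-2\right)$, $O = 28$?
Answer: $- \frac{154491 + \sqrt{19622}}{137 - 295 i \sqrt{2}} \approx -109.87 - 334.57 i$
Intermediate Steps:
$J{\left(Z \right)} = -59$ ($J{\left(Z \right)} = -3 + 28 \left(-2\right) = -3 - 56 = -59$)
$\frac{154491 + \sqrt{30257 - 10635}}{l{\left(-137 \right)} + \sqrt{-173991 + J{\left(-304 \right)}}} = \frac{154491 + \sqrt{30257 - 10635}}{-137 + \sqrt{-173991 - 59}} = \frac{154491 + \sqrt{19622}}{-137 + \sqrt{-174050}} = \frac{154491 + \sqrt{19622}}{-137 + 295 i \sqrt{2}}$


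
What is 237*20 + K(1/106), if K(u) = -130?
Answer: 4610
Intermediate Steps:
237*20 + K(1/106) = 237*20 - 130 = 4740 - 130 = 4610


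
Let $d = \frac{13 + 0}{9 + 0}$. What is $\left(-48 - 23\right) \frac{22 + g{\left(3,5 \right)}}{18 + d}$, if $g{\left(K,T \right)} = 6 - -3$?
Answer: $- \frac{19809}{175} \approx -113.19$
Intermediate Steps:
$g{\left(K,T \right)} = 9$ ($g{\left(K,T \right)} = 6 + 3 = 9$)
$d = \frac{13}{9} \approx 1.4444$
$\left(-48 - 23\right) \frac{22 + g{\left(3,5 \right)}}{18 + d} = \left(-48 - 23\right) \frac{22 + 9}{18 + \frac{13}{9}} = - 71 \frac{31}{\frac{175}{9}} = - 71 \cdot 31 \cdot \frac{9}{175} = \left(-71\right) \frac{279}{175} = - \frac{19809}{175}$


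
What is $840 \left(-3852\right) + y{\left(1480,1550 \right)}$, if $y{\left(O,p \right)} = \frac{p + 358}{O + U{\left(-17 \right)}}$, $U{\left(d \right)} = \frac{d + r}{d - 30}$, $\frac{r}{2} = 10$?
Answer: $- \frac{225064104084}{69557} \approx -3.2357 \cdot 10^{6}$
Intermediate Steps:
$r = 20$ ($r = 2 \cdot 10 = 20$)
$U{\left(d \right)} = \frac{20 + d}{-30 + d}$ ($U{\left(d \right)} = \frac{d + 20}{d - 30} = \frac{20 + d}{-30 + d}$)
$y{\left(O,p \right)} = \frac{358 + p}{- \frac{3}{47} + O}$ ($y{\left(O,p \right)} = \frac{p + 358}{O + \frac{20 - 17}{-30 - 17}} = \frac{358 + p}{O + \frac{1}{-47} \cdot 3} = \frac{358 + p}{O - \frac{3}{47}} = \frac{358 + p}{- \frac{3}{47} + O}$)
$840 \left(-3852\right) + y{\left(1480,1550 \right)} = 840 \left(-3852\right) + \frac{47 \left(358 + 1550\right)}{-3 + 47 \cdot 1480} = -3235680 + 47 \frac{1}{-3 + 69560} \cdot 1908 = -3235680 + 47 \cdot \frac{1}{69557} \cdot 1908 = -3235680 + \frac{89676}{69557} = - \frac{225064104084}{69557}$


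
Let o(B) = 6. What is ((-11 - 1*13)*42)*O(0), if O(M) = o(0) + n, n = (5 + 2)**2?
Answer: -55440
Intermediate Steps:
n = 49 (n = 7**2 = 49)
O(M) = 55 (O(M) = 6 + 49 = 55)
((-11 - 1*13)*42)*O(0) = ((-11 - 1*13)*42)*55 = ((-11 - 13)*42)*55 = -24*42*55 = -1008*55 = -55440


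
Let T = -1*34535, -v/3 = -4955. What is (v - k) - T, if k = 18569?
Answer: 30831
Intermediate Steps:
v = 14865 (v = -3*(-4955) = 14865)
T = -34535
(v - k) - T = (14865 - 1*18569) - 1*(-34535) = (14865 - 18569) + 34535 = -3704 + 34535 = 30831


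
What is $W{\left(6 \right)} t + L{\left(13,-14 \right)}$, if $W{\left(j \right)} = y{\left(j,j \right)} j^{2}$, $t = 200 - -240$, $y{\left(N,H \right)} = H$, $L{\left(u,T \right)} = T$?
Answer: $95026$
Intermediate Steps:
$t = 440$ ($t = 200 + 240 = 440$)
$W{\left(j \right)} = j^{3}$ ($W{\left(j \right)} = j j^{2} = j^{3}$)
$W{\left(6 \right)} t + L{\left(13,-14 \right)} = 6^{3} \cdot 440 - 14 = 216 \cdot 440 - 14 = 95040 - 14 = 95026$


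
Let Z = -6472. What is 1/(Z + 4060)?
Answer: -1/2412 ≈ -0.00041459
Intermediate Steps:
1/(Z + 4060) = 1/(-6472 + 4060) = 1/(-2412) = -1/2412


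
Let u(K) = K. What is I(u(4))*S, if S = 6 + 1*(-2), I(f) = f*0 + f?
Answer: 16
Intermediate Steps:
I(f) = f (I(f) = 0 + f = f)
S = 4 (S = 6 - 2 = 4)
I(u(4))*S = 4*4 = 16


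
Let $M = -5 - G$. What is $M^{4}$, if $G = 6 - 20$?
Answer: $6561$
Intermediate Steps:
$G = -14$ ($G = 6 - 20 = -14$)
$M = 9$ ($M = -5 - -14 = -5 + 14 = 9$)
$M^{4} = 9^{4} = 6561$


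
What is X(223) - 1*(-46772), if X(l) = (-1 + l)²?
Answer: 96056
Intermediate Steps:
X(223) - 1*(-46772) = (-1 + 223)² - 1*(-46772) = 222² + 46772 = 49284 + 46772 = 96056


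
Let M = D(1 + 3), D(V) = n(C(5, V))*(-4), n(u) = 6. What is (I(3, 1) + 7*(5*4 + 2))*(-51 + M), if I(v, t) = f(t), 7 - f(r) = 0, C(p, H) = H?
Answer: -12075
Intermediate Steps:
f(r) = 7 (f(r) = 7 - 1*0 = 7 + 0 = 7)
I(v, t) = 7
D(V) = -24 (D(V) = 6*(-4) = -24)
M = -24
(I(3, 1) + 7*(5*4 + 2))*(-51 + M) = (7 + 7*(5*4 + 2))*(-51 - 24) = (7 + 7*(20 + 2))*(-75) = (7 + 7*22)*(-75) = (7 + 154)*(-75) = 161*(-75) = -12075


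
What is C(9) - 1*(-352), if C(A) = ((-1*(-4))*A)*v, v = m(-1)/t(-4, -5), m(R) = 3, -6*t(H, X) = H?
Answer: 514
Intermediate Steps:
t(H, X) = -H/6
v = 9/2 (v = 3/((-1/6*(-4))) = 3/(2/3) = 3*(3/2) = 9/2 ≈ 4.5000)
C(A) = 18*A (C(A) = ((-1*(-4))*A)*(9/2) = (4*A)*(9/2) = 18*A)
C(9) - 1*(-352) = 18*9 - 1*(-352) = 162 + 352 = 514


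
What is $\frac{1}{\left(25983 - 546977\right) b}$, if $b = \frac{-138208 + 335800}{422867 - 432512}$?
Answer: $\frac{3215}{34314748816} \approx 9.3691 \cdot 10^{-8}$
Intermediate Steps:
$b = - \frac{65864}{3215}$ ($b = \frac{197592}{-9645} = 197592 \left(- \frac{1}{9645}\right) = - \frac{65864}{3215} \approx -20.486$)
$\frac{1}{\left(25983 - 546977\right) b} = \frac{1}{\left(25983 - 546977\right) \left(- \frac{65864}{3215}\right)} = \frac{1}{-520994} \left(- \frac{3215}{65864}\right) = \left(- \frac{1}{520994}\right) \left(- \frac{3215}{65864}\right) = \frac{3215}{34314748816}$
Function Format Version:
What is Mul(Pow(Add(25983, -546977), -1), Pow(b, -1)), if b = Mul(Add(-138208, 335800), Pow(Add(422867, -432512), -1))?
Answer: Rational(3215, 34314748816) ≈ 9.3691e-8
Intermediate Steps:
b = Rational(-65864, 3215) (b = Mul(197592, Pow(-9645, -1)) = Mul(197592, Rational(-1, 9645)) = Rational(-65864, 3215) ≈ -20.486)
Mul(Pow(Add(25983, -546977), -1), Pow(b, -1)) = Mul(Pow(Add(25983, -546977), -1), Pow(Rational(-65864, 3215), -1)) = Mul(Pow(-520994, -1), Rational(-3215, 65864)) = Mul(Rational(-1, 520994), Rational(-3215, 65864)) = Rational(3215, 34314748816)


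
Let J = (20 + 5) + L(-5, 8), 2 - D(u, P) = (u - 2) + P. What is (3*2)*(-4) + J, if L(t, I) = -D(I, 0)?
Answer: 5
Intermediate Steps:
D(u, P) = 4 - P - u (D(u, P) = 2 - ((u - 2) + P) = 2 - ((-2 + u) + P) = 2 - (-2 + P + u) = 2 + (2 - P - u) = 4 - P - u)
L(t, I) = -4 + I (L(t, I) = -(4 - 1*0 - I) = -(4 + 0 - I) = -(4 - I) = -4 + I)
J = 29 (J = (20 + 5) + (-4 + 8) = 25 + 4 = 29)
(3*2)*(-4) + J = (3*2)*(-4) + 29 = 6*(-4) + 29 = -24 + 29 = 5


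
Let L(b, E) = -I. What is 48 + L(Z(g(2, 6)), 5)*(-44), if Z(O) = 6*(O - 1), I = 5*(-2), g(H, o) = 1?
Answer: -392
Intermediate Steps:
I = -10
Z(O) = -6 + 6*O (Z(O) = 6*(-1 + O) = -6 + 6*O)
L(b, E) = 10 (L(b, E) = -1*(-10) = 10)
48 + L(Z(g(2, 6)), 5)*(-44) = 48 + 10*(-44) = 48 - 440 = -392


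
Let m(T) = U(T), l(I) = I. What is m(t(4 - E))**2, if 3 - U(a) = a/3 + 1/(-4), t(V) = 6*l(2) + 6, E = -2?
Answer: 121/16 ≈ 7.5625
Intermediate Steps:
t(V) = 18 (t(V) = 6*2 + 6 = 12 + 6 = 18)
U(a) = 13/4 - a/3 (U(a) = 3 - (a/3 + 1/(-4)) = 3 - (a*(1/3) + 1*(-1/4)) = 3 - (a/3 - 1/4) = 3 - (-1/4 + a/3) = 3 + (1/4 - a/3) = 13/4 - a/3)
m(T) = 13/4 - T/3
m(t(4 - E))**2 = (13/4 - 1/3*18)**2 = (13/4 - 6)**2 = (-11/4)**2 = 121/16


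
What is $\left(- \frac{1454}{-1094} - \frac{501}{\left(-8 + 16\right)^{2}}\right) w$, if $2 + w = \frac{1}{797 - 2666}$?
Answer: $\frac{850693541}{65429952} \approx 13.002$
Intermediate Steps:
$w = - \frac{3739}{1869}$ ($w = -2 + \frac{1}{797 - 2666} = -2 + \frac{1}{-1869} = -2 - \frac{1}{1869} = - \frac{3739}{1869} \approx -2.0005$)
$\left(- \frac{1454}{-1094} - \frac{501}{\left(-8 + 16\right)^{2}}\right) w = \left(- \frac{1454}{-1094} - \frac{501}{\left(-8 + 16\right)^{2}}\right) \left(- \frac{3739}{1869}\right) = \left(\left(-1454\right) \left(- \frac{1}{1094}\right) - \frac{501}{8^{2}}\right) \left(- \frac{3739}{1869}\right) = \left(\frac{727}{547} - \frac{501}{64}\right) \left(- \frac{3739}{1869}\right) = \left(- \frac{227519}{35008}\right) \left(- \frac{3739}{1869}\right) = \frac{850693541}{65429952}$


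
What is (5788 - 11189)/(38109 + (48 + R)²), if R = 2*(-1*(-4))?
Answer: -5401/41245 ≈ -0.13095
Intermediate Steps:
R = 8 (R = 2*4 = 8)
(5788 - 11189)/(38109 + (48 + R)²) = (5788 - 11189)/(38109 + (48 + 8)²) = -5401/(38109 + 56²) = -5401/(38109 + 3136) = -5401/41245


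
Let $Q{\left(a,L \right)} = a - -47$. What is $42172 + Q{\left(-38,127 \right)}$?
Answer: $42181$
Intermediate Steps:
$Q{\left(a,L \right)} = 47 + a$ ($Q{\left(a,L \right)} = a + 47 = 47 + a$)
$42172 + Q{\left(-38,127 \right)} = 42172 + \left(47 - 38\right) = 42172 + 9 = 42181$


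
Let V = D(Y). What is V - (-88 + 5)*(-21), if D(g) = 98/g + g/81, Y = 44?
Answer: -3101089/1782 ≈ -1740.2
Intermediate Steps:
D(g) = 98/g + g/81 (D(g) = 98/g + g*(1/81) = 98/g + g/81)
V = 4937/1782 (V = 98/44 + (1/81)*44 = 98*(1/44) + 44/81 = 49/22 + 44/81 = 4937/1782 ≈ 2.7705)
V - (-88 + 5)*(-21) = 4937/1782 - (-88 + 5)*(-21) = 4937/1782 - (-83)*(-21) = 4937/1782 - 1*1743 = 4937/1782 - 1743 = -3101089/1782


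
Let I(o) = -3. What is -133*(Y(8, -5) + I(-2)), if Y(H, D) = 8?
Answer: -665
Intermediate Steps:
-133*(Y(8, -5) + I(-2)) = -133*(8 - 3) = -133*5 = -665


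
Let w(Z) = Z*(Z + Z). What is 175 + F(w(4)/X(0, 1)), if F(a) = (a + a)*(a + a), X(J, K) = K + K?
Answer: 1199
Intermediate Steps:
w(Z) = 2*Z² (w(Z) = Z*(2*Z) = 2*Z²)
X(J, K) = 2*K
F(a) = 4*a² (F(a) = (2*a)*(2*a) = 4*a²)
175 + F(w(4)/X(0, 1)) = 175 + 4*((2*4²)/((2*1)))² = 175 + 4*((2*16)/2)² = 175 + 4*(32*(½))² = 175 + 4*16² = 175 + 4*256 = 175 + 1024 = 1199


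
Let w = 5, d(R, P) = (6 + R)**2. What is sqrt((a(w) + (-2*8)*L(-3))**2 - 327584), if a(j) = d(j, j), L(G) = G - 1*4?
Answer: I*sqrt(273295) ≈ 522.78*I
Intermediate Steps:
L(G) = -4 + G (L(G) = G - 4 = -4 + G)
a(j) = (6 + j)**2
sqrt((a(w) + (-2*8)*L(-3))**2 - 327584) = sqrt(((6 + 5)**2 + (-2*8)*(-4 - 3))**2 - 327584) = sqrt((11**2 - 16*(-7))**2 - 327584) = sqrt((121 + 112)**2 - 327584) = sqrt(233**2 - 327584) = sqrt(54289 - 327584) = sqrt(-273295) = I*sqrt(273295)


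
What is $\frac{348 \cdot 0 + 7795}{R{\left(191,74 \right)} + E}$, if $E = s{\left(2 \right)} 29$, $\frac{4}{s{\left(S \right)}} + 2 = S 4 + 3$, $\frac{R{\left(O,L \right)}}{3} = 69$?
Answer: $\frac{70155}{1979} \approx 35.45$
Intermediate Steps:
$R{\left(O,L \right)} = 207$ ($R{\left(O,L \right)} = 3 \cdot 69 = 207$)
$s{\left(S \right)} = \frac{4}{1 + 4 S}$ ($s{\left(S \right)} = \frac{4}{-2 + \left(S 4 + 3\right)} = \frac{4}{-2 + \left(4 S + 3\right)} = \frac{4}{-2 + \left(3 + 4 S\right)} = \frac{4}{1 + 4 S}$)
$E = \frac{116}{9}$ ($E = \frac{4}{1 + 4 \cdot 2} \cdot 29 = \frac{4}{1 + 8} \cdot 29 = \frac{4}{9} \cdot 29 = \frac{116}{9} \approx 12.889$)
$\frac{348 \cdot 0 + 7795}{R{\left(191,74 \right)} + E} = \frac{348 \cdot 0 + 7795}{207 + \frac{116}{9}} = \frac{0 + 7795}{\frac{1979}{9}} = 7795 \cdot \frac{9}{1979} = \frac{70155}{1979}$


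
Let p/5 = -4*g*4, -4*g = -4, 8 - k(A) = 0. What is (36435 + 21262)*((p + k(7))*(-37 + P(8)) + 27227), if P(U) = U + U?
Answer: 1658154083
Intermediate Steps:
k(A) = 8 (k(A) = 8 - 1*0 = 8 + 0 = 8)
P(U) = 2*U
g = 1 (g = -¼*(-4) = 1)
p = -80 (p = 5*(-4*1*4) = 5*(-4*4) = 5*(-16) = -80)
(36435 + 21262)*((p + k(7))*(-37 + P(8)) + 27227) = (36435 + 21262)*((-80 + 8)*(-37 + 2*8) + 27227) = 57697*(-72*(-37 + 16) + 27227) = 57697*(-72*(-21) + 27227) = 57697*(1512 + 27227) = 57697*28739 = 1658154083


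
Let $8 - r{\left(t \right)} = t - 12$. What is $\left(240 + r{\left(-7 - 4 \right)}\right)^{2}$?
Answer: $73441$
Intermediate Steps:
$r{\left(t \right)} = 20 - t$ ($r{\left(t \right)} = 8 - \left(t - 12\right) = 8 - \left(-12 + t\right) = 20 - t$)
$\left(240 + r{\left(-7 - 4 \right)}\right)^{2} = \left(240 + \left(20 - \left(-7 - 4\right)\right)\right)^{2} = \left(240 + \left(20 - -11\right)\right)^{2} = \left(240 + \left(20 + 11\right)\right)^{2} = \left(240 + 31\right)^{2} = 271^{2} = 73441$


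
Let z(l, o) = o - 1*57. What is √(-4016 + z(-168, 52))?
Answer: I*√4021 ≈ 63.411*I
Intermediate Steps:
z(l, o) = -57 + o (z(l, o) = o - 57 = -57 + o)
√(-4016 + z(-168, 52)) = √(-4016 + (-57 + 52)) = √(-4016 - 5) = √(-4021) = I*√4021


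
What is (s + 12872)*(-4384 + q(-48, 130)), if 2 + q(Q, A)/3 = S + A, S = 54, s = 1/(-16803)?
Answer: -830114169170/16803 ≈ -4.9403e+7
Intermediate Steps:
s = -1/16803 ≈ -5.9513e-5
q(Q, A) = 156 + 3*A (q(Q, A) = -6 + 3*(54 + A) = -6 + (162 + 3*A) = 156 + 3*A)
(s + 12872)*(-4384 + q(-48, 130)) = (-1/16803 + 12872)*(-4384 + (156 + 3*130)) = 216288215*(-4384 + (156 + 390))/16803 = 216288215*(-4384 + 546)/16803 = (216288215/16803)*(-3838) = -830114169170/16803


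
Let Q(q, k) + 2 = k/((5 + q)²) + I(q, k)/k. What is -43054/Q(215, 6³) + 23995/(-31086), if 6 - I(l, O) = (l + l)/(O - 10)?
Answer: 90069822538485685/4136955251022 ≈ 21772.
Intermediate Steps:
I(l, O) = 6 - 2*l/(-10 + O) (I(l, O) = 6 - (l + l)/(O - 10) = 6 - 2*l/(-10 + O))
Q(q, k) = -2 + k/(5 + q)² + 2*(-30 - q + 3*k)/(k*(-10 + k)) (Q(q, k) = -2 + (k/((5 + q)²) + (2*(-30 - q + 3*k)/(-10 + k))/k) = -2 + (k/(5 + q)² + 2*(-30 - q + 3*k)/(k*(-10 + k))) = -2 + k/(5 + q)² + 2*(-30 - q + 3*k)/(k*(-10 + k)))
-43054/Q(215, 6³) + 23995/(-31086) = -43054/(-2 + 6³/(5 + 215)² - 2*(30 + 215 - 3*6³)/((6³)*(-10 + 6³))) + 23995/(-31086) = -43054/(-2 + 216/220² - 2*(30 + 215 - 3*216)/(216*(-10 + 216))) + 23995*(-1/31086) = -43054/(-2 + 216*(1/48400) - 2*1/216*(30 + 215 - 648)/206) - 23995/31086 = -43054/(-2 + 27/6050 - 2*1/216*1/206*(-403)) - 23995/31086 = -43054/(-2 + 27/6050 + 403/22248) - 23995/31086 = -43054/(-133080977/67300200) - 23995/31086 = -43054*(-67300200/133080977) - 23995/31086 = 2897542810800/133080977 - 23995/31086 = 90069822538485685/4136955251022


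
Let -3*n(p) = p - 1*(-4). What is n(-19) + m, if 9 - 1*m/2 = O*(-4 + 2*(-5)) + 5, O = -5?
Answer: -127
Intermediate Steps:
n(p) = -4/3 - p/3 (n(p) = -(p - 1*(-4))/3 = -(p + 4)/3 = -(4 + p)/3 = -4/3 - p/3)
m = -132 (m = 18 - 2*(-5*(-4 + 2*(-5)) + 5) = 18 - 2*(-5*(-4 - 10) + 5) = 18 - 2*(-5*(-14) + 5) = 18 - 2*(70 + 5) = 18 - 2*75 = 18 - 150 = -132)
n(-19) + m = (-4/3 - 1/3*(-19)) - 132 = (-4/3 + 19/3) - 132 = 5 - 132 = -127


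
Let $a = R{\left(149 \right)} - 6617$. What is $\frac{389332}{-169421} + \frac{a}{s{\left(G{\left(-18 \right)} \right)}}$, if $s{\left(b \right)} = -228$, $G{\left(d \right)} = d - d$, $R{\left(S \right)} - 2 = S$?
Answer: $\frac{503354245}{19313994} \approx 26.062$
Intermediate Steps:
$R{\left(S \right)} = 2 + S$
$G{\left(d \right)} = 0$
$a = -6466$ ($a = \left(2 + 149\right) - 6617 = 151 - 6617 = -6466$)
$\frac{389332}{-169421} + \frac{a}{s{\left(G{\left(-18 \right)} \right)}} = \frac{389332}{-169421} - \frac{6466}{-228} = 389332 \left(- \frac{1}{169421}\right) - - \frac{3233}{114} = - \frac{389332}{169421} + \frac{3233}{114} = \frac{503354245}{19313994}$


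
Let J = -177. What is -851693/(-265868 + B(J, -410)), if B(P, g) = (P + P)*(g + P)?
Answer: 851693/58070 ≈ 14.667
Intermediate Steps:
B(P, g) = 2*P*(P + g) (B(P, g) = (2*P)*(P + g) = 2*P*(P + g))
-851693/(-265868 + B(J, -410)) = -851693/(-265868 + 2*(-177)*(-177 - 410)) = -851693/(-265868 + 2*(-177)*(-587)) = -851693/(-265868 + 207798) = -851693/(-58070) = -851693*(-1/58070) = 851693/58070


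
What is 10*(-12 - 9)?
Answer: -210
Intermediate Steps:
10*(-12 - 9) = 10*(-21) = -210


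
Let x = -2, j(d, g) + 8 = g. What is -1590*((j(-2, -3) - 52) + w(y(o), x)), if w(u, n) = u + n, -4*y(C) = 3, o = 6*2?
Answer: 209085/2 ≈ 1.0454e+5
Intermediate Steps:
j(d, g) = -8 + g
o = 12
y(C) = -¾ (y(C) = -¼*3 = -¾)
w(u, n) = n + u
-1590*((j(-2, -3) - 52) + w(y(o), x)) = -1590*(((-8 - 3) - 52) + (-2 - ¾)) = -1590*((-11 - 52) - 11/4) = -1590*(-63 - 11/4) = -1590*(-263/4) = 209085/2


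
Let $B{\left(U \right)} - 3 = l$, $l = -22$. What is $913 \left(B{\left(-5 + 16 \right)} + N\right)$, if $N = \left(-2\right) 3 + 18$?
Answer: $-6391$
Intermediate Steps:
$B{\left(U \right)} = -19$ ($B{\left(U \right)} = 3 - 22 = -19$)
$N = 12$ ($N = -6 + 18 = 12$)
$913 \left(B{\left(-5 + 16 \right)} + N\right) = 913 \left(-19 + 12\right) = 913 \left(-7\right) = -6391$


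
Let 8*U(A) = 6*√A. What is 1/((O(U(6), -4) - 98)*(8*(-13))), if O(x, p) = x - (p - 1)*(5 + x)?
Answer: 73/541580 + 9*√6/1083160 ≈ 0.00015514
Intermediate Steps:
U(A) = 3*√A/4 (U(A) = (6*√A)/8 = 3*√A/4)
O(x, p) = x - (-1 + p)*(5 + x)
1/((O(U(6), -4) - 98)*(8*(-13))) = 1/(((5 - 5*(-4) + 2*(3*√6/4) - 1*(-4)*3*√6/4) - 98)*(8*(-13))) = 1/(((5 + 20 + 3*√6/2 + 3*√6) - 98)*(-104)) = 1/(((25 + 9*√6/2) - 98)*(-104)) = 1/((-73 + 9*√6/2)*(-104)) = 1/(7592 - 468*√6)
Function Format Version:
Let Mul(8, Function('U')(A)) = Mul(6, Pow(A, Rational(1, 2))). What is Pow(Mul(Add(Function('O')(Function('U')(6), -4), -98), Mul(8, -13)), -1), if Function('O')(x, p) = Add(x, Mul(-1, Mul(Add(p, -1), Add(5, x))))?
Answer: Add(Rational(73, 541580), Mul(Rational(9, 1083160), Pow(6, Rational(1, 2)))) ≈ 0.00015514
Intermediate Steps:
Function('U')(A) = Mul(Rational(3, 4), Pow(A, Rational(1, 2))) (Function('U')(A) = Mul(Rational(1, 8), Mul(6, Pow(A, Rational(1, 2)))) = Mul(Rational(3, 4), Pow(A, Rational(1, 2))))
Function('O')(x, p) = Add(x, Mul(-1, Add(-1, p), Add(5, x))) (Function('O')(x, p) = Add(x, Mul(-1, Mul(Add(-1, p), Add(5, x)))) = Add(x, Mul(-1, Add(-1, p), Add(5, x))))
Pow(Mul(Add(Function('O')(Function('U')(6), -4), -98), Mul(8, -13)), -1) = Pow(Mul(Add(Add(5, Mul(-5, -4), Mul(2, Mul(Rational(3, 4), Pow(6, Rational(1, 2)))), Mul(-1, -4, Mul(Rational(3, 4), Pow(6, Rational(1, 2))))), -98), Mul(8, -13)), -1) = Pow(Mul(Add(Add(5, 20, Mul(Rational(3, 2), Pow(6, Rational(1, 2))), Mul(3, Pow(6, Rational(1, 2)))), -98), -104), -1) = Pow(Mul(Add(Add(25, Mul(Rational(9, 2), Pow(6, Rational(1, 2)))), -98), -104), -1) = Pow(Mul(Add(-73, Mul(Rational(9, 2), Pow(6, Rational(1, 2)))), -104), -1) = Pow(Add(7592, Mul(-468, Pow(6, Rational(1, 2)))), -1)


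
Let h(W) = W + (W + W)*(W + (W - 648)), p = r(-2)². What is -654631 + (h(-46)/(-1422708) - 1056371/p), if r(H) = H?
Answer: -435691898983/474236 ≈ -9.1872e+5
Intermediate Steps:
p = 4 (p = (-2)² = 4)
h(W) = W + 2*W*(-648 + 2*W) (h(W) = W + (2*W)*(W + (-648 + W)) = W + (2*W)*(-648 + 2*W) = W + 2*W*(-648 + 2*W))
-654631 + (h(-46)/(-1422708) - 1056371/p) = -654631 + (-46*(-1295 + 4*(-46))/(-1422708) - 1056371/4) = -654631 + (-46*(-1295 - 184)*(-1/1422708) - 1056371*¼) = -654631 + (-46*(-1479)*(-1/1422708) - 1056371/4) = -654631 + (68034*(-1/1422708) - 1056371/4) = -654631 + (-11339/237118 - 1056371/4) = -654631 - 125242312067/474236 = -435691898983/474236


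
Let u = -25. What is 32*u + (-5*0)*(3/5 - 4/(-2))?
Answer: -800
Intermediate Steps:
32*u + (-5*0)*(3/5 - 4/(-2)) = 32*(-25) + (-5*0)*(3/5 - 4/(-2)) = -800 + 0*(3*(1/5) - 4*(-1/2)) = -800 + 0*(3/5 + 2) = -800 + 0*(13/5) = -800 + 0 = -800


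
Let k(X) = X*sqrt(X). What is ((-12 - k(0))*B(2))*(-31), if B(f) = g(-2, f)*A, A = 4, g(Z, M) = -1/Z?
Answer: 744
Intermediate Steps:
B(f) = 2 (B(f) = -1/(-2)*4 = -1*(-1/2)*4 = (1/2)*4 = 2)
k(X) = X**(3/2)
((-12 - k(0))*B(2))*(-31) = ((-12 - 0**(3/2))*2)*(-31) = ((-12 - 1*0)*2)*(-31) = ((-12 + 0)*2)*(-31) = -12*2*(-31) = -24*(-31) = 744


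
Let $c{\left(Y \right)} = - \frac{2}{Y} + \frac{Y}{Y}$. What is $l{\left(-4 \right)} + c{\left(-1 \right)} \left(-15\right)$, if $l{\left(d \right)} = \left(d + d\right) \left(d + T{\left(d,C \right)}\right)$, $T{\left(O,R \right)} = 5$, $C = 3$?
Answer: $-53$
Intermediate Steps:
$c{\left(Y \right)} = 1 - \frac{2}{Y}$ ($c{\left(Y \right)} = - \frac{2}{Y} + 1 = 1 - \frac{2}{Y}$)
$l{\left(d \right)} = 2 d \left(5 + d\right)$ ($l{\left(d \right)} = \left(d + d\right) \left(d + 5\right) = 2 d \left(5 + d\right)$)
$l{\left(-4 \right)} + c{\left(-1 \right)} \left(-15\right) = 2 \left(-4\right) \left(5 - 4\right) + \frac{-2 - 1}{-1} \left(-15\right) = 2 \left(-4\right) 1 + \left(-1\right) \left(-3\right) \left(-15\right) = -8 + 3 \left(-15\right) = -8 - 45 = -53$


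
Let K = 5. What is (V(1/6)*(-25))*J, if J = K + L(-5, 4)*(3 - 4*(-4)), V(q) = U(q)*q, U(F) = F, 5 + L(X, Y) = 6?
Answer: -50/3 ≈ -16.667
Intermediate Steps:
L(X, Y) = 1 (L(X, Y) = -5 + 6 = 1)
V(q) = q² (V(q) = q*q = q²)
J = 24 (J = 5 + 1*(3 - 4*(-4)) = 5 + 1*(3 + 16) = 5 + 1*19 = 5 + 19 = 24)
(V(1/6)*(-25))*J = ((1/6)²*(-25))*24 = ((⅙)²*(-25))*24 = ((1/36)*(-25))*24 = -25/36*24 = -50/3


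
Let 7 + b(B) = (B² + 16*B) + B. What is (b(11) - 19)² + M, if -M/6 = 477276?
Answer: -2784132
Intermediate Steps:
M = -2863656 (M = -6*477276 = -2863656)
b(B) = -7 + B² + 17*B (b(B) = -7 + ((B² + 16*B) + B) = -7 + (B² + 17*B) = -7 + B² + 17*B)
(b(11) - 19)² + M = ((-7 + 11² + 17*11) - 19)² - 2863656 = ((-7 + 121 + 187) - 19)² - 2863656 = (301 - 19)² - 2863656 = 282² - 2863656 = 79524 - 2863656 = -2784132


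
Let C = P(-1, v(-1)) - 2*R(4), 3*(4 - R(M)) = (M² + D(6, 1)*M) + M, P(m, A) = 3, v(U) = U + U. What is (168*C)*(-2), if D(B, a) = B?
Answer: -8176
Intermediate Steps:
v(U) = 2*U
R(M) = 4 - 7*M/3 - M²/3 (R(M) = 4 - ((M² + 6*M) + M)/3 = 4 - (M² + 7*M)/3 = 4 + (-7*M/3 - M²/3) = 4 - 7*M/3 - M²/3)
C = 73/3 (C = 3 - 2*(4 - 7/3*4 - ⅓*4²) = 3 - 2*(4 - 28/3 - ⅓*16) = 3 - 2*(4 - 28/3 - 16/3) = 3 - 2*(-32/3) = 3 + 64/3 = 73/3 ≈ 24.333)
(168*C)*(-2) = (168*(73/3))*(-2) = 4088*(-2) = -8176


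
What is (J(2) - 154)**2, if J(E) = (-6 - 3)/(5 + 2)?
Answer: 1181569/49 ≈ 24114.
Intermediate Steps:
J(E) = -9/7
(J(2) - 154)**2 = (-9/7 - 154)**2 = (-1087/7)**2 = 1181569/49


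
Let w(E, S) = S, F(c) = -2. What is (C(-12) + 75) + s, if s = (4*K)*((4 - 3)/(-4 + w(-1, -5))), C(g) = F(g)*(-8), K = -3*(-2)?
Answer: 265/3 ≈ 88.333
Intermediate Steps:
K = 6
C(g) = 16 (C(g) = -2*(-8) = 16)
s = -8/3 (s = (4*6)*((4 - 3)/(-4 - 5)) = 24*(1/(-9)) = 24*(1*(-⅑)) = 24*(-⅑) = -8/3 ≈ -2.6667)
(C(-12) + 75) + s = (16 + 75) - 8/3 = 91 - 8/3 = 265/3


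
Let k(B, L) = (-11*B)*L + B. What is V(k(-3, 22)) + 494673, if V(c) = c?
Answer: 495396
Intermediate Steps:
k(B, L) = B - 11*B*L (k(B, L) = -11*B*L + B = B - 11*B*L)
V(k(-3, 22)) + 494673 = -3*(1 - 11*22) + 494673 = -3*(1 - 242) + 494673 = -3*(-241) + 494673 = 723 + 494673 = 495396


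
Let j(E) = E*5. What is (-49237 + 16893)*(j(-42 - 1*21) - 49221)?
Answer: 1602192384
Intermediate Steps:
j(E) = 5*E
(-49237 + 16893)*(j(-42 - 1*21) - 49221) = (-49237 + 16893)*(5*(-42 - 1*21) - 49221) = -32344*(5*(-42 - 21) - 49221) = -32344*(5*(-63) - 49221) = -32344*(-315 - 49221) = -32344*(-49536) = 1602192384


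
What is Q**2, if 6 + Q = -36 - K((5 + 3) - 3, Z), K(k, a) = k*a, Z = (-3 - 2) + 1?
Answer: 484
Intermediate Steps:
Z = -4 (Z = -5 + 1 = -4)
K(k, a) = a*k
Q = -22 (Q = -6 + (-36 - (-4)*((5 + 3) - 3)) = -6 + (-36 - (-4)*(8 - 3)) = -6 + (-36 - (-4)*5) = -6 + (-36 - 1*(-20)) = -6 + (-36 + 20) = -6 - 16 = -22)
Q**2 = (-22)**2 = 484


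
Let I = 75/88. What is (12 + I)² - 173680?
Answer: -1343698759/7744 ≈ -1.7351e+5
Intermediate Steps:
I = 75/88 (I = 75*(1/88) = 75/88 ≈ 0.85227)
(12 + I)² - 173680 = (12 + 75/88)² - 173680 = (1131/88)² - 173680 = 1279161/7744 - 173680 = -1343698759/7744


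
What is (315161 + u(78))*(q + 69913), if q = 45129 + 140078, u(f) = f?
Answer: 80423773680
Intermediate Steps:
q = 185207
(315161 + u(78))*(q + 69913) = (315161 + 78)*(185207 + 69913) = 315239*255120 = 80423773680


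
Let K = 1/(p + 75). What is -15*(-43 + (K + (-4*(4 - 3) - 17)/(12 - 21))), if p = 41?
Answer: 70745/116 ≈ 609.87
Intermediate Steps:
K = 1/116 (K = 1/(41 + 75) = 1/116 ≈ 0.0086207)
-15*(-43 + (K + (-4*(4 - 3) - 17)/(12 - 21))) = -15*(-43 + (1/116 + (-4*(4 - 3) - 17)/(12 - 21))) = -15*(-43 + (1/116 + (-4*1 - 17)/(-9))) = -15*(-43 + (1/116 + (-4 - 17)*(-⅑))) = -15*(-43 + (1/116 - 21*(-⅑))) = -15*(-43 + (1/116 + 7/3)) = -15*(-43 + 815/348) = -15*(-14149/348) = 70745/116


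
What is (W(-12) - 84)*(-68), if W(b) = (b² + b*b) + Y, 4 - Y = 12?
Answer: -13328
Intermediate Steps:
Y = -8 (Y = 4 - 1*12 = 4 - 12 = -8)
W(b) = -8 + 2*b² (W(b) = (b² + b*b) - 8 = (b² + b²) - 8 = 2*b² - 8 = -8 + 2*b²)
(W(-12) - 84)*(-68) = ((-8 + 2*(-12)²) - 84)*(-68) = ((-8 + 2*144) - 84)*(-68) = ((-8 + 288) - 84)*(-68) = (280 - 84)*(-68) = 196*(-68) = -13328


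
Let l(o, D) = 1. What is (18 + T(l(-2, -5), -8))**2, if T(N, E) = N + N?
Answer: 400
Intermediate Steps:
T(N, E) = 2*N
(18 + T(l(-2, -5), -8))**2 = (18 + 2*1)**2 = (18 + 2)**2 = 20**2 = 400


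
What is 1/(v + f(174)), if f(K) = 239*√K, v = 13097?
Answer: 13097/161592355 - 239*√174/161592355 ≈ 6.1540e-5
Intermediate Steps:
1/(v + f(174)) = 1/(13097 + 239*√174)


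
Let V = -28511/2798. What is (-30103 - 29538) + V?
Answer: -166904029/2798 ≈ -59651.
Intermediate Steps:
V = -28511/2798 (V = -28511*1/2798 = -28511/2798 ≈ -10.190)
(-30103 - 29538) + V = (-30103 - 29538) - 28511/2798 = -59641 - 28511/2798 = -166904029/2798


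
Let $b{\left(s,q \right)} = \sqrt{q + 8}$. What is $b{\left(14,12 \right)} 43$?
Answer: $86 \sqrt{5} \approx 192.3$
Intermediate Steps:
$b{\left(s,q \right)} = \sqrt{8 + q}$
$b{\left(14,12 \right)} 43 = \sqrt{8 + 12} \cdot 43 = \sqrt{20} \cdot 43 = 2 \sqrt{5} \cdot 43 = 86 \sqrt{5}$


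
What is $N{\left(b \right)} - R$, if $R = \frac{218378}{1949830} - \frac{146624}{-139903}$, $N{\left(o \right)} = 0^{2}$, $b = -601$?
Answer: $- \frac{158221805627}{136393533245} \approx -1.16$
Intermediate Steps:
$N{\left(o \right)} = 0$
$R = \frac{158221805627}{136393533245}$ ($R = 218378 \cdot \frac{1}{1949830} - - \frac{146624}{139903} = \frac{109189}{974915} + \frac{146624}{139903} = \frac{158221805627}{136393533245} \approx 1.16$)
$N{\left(b \right)} - R = 0 - \frac{158221805627}{136393533245} = - \frac{158221805627}{136393533245}$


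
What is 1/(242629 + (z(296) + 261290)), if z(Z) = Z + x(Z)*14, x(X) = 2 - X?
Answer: 1/500099 ≈ 1.9996e-6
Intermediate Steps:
z(Z) = 28 - 13*Z (z(Z) = Z + (2 - Z)*14 = Z + (28 - 14*Z) = 28 - 13*Z)
1/(242629 + (z(296) + 261290)) = 1/(242629 + ((28 - 13*296) + 261290)) = 1/(242629 + ((28 - 3848) + 261290)) = 1/(242629 + (-3820 + 261290)) = 1/(242629 + 257470) = 1/500099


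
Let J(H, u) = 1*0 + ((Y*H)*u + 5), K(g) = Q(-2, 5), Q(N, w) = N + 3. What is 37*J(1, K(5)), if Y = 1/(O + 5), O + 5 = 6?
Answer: 1147/6 ≈ 191.17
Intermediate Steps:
O = 1 (O = -5 + 6 = 1)
Q(N, w) = 3 + N
K(g) = 1 (K(g) = 3 - 2 = 1)
Y = ⅙ (Y = 1/(1 + 5) = 1/6 = ⅙ ≈ 0.16667)
J(H, u) = 5 + H*u/6 (J(H, u) = 1*0 + ((H/6)*u + 5) = 0 + (H*u/6 + 5) = 0 + (5 + H*u/6) = 5 + H*u/6)
37*J(1, K(5)) = 37*(5 + (⅙)*1*1) = 37*(5 + ⅙) = 37*(31/6) = 1147/6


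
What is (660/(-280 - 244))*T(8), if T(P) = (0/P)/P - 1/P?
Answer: 165/1048 ≈ 0.15744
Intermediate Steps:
T(P) = -1/P (T(P) = 0/P - 1/P = 0 - 1/P = -1/P)
(660/(-280 - 244))*T(8) = (660/(-280 - 244))*(-1/8) = (660/(-524))*(-1*⅛) = (660*(-1/524))*(-⅛) = -165/131*(-⅛) = 165/1048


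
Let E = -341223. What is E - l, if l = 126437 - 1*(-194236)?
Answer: -661896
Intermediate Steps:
l = 320673 (l = 126437 + 194236 = 320673)
E - l = -341223 - 1*320673 = -341223 - 320673 = -661896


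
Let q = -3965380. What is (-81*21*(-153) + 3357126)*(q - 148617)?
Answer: -14881886353863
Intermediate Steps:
(-81*21*(-153) + 3357126)*(q - 148617) = (-81*21*(-153) + 3357126)*(-3965380 - 148617) = (-1701*(-153) + 3357126)*(-4113997) = (260253 + 3357126)*(-4113997) = 3617379*(-4113997) = -14881886353863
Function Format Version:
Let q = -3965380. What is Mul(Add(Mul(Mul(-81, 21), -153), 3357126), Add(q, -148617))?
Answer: -14881886353863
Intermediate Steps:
Mul(Add(Mul(Mul(-81, 21), -153), 3357126), Add(q, -148617)) = Mul(Add(Mul(Mul(-81, 21), -153), 3357126), Add(-3965380, -148617)) = Mul(Add(Mul(-1701, -153), 3357126), -4113997) = Mul(Add(260253, 3357126), -4113997) = Mul(3617379, -4113997) = -14881886353863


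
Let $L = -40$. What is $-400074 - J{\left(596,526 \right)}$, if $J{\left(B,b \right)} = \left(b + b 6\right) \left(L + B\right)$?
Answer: $-2447266$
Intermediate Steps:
$J{\left(B,b \right)} = 7 b \left(-40 + B\right)$ ($J{\left(B,b \right)} = \left(b + b 6\right) \left(-40 + B\right) = \left(b + 6 b\right) \left(-40 + B\right) = 7 b \left(-40 + B\right)$)
$-400074 - J{\left(596,526 \right)} = -400074 - 7 \cdot 526 \left(-40 + 596\right) = -400074 - 7 \cdot 526 \cdot 556 = -400074 - 2047192 = -2447266$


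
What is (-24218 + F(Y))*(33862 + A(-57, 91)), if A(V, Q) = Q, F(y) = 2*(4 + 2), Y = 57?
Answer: -821866318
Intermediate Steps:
F(y) = 12 (F(y) = 2*6 = 12)
(-24218 + F(Y))*(33862 + A(-57, 91)) = (-24218 + 12)*(33862 + 91) = -24206*33953 = -821866318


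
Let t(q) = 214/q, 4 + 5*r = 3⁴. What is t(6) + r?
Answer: 766/15 ≈ 51.067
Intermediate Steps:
r = 77/5 (r = -⅘ + (⅕)*3⁴ = -⅘ + (⅕)*81 = -⅘ + 81/5 = 77/5 ≈ 15.400)
t(6) + r = 214/6 + 77/5 = 214*(⅙) + 77/5 = 107/3 + 77/5 = 766/15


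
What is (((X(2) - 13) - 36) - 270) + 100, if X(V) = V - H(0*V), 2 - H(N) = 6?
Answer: -213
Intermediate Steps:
H(N) = -4 (H(N) = 2 - 1*6 = 2 - 6 = -4)
X(V) = 4 + V (X(V) = V - 1*(-4) = V + 4 = 4 + V)
(((X(2) - 13) - 36) - 270) + 100 = ((((4 + 2) - 13) - 36) - 270) + 100 = (((6 - 13) - 36) - 270) + 100 = ((-7 - 36) - 270) + 100 = (-43 - 270) + 100 = -313 + 100 = -213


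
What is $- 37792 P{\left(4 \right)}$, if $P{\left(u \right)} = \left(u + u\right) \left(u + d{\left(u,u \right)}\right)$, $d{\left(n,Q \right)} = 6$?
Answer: $-3023360$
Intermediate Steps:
$P{\left(u \right)} = 2 u \left(6 + u\right)$ ($P{\left(u \right)} = \left(u + u\right) \left(u + 6\right) = 2 u \left(6 + u\right)$)
$- 37792 P{\left(4 \right)} = - 37792 \cdot 2 \cdot 4 \left(6 + 4\right) = - 37792 \cdot 2 \cdot 4 \cdot 10 = \left(-37792\right) 80 = -3023360$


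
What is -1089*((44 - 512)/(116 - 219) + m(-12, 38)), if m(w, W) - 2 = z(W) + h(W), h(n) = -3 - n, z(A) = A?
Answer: -397485/103 ≈ -3859.1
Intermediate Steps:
m(w, W) = -1 (m(w, W) = 2 + (W + (-3 - W)) = 2 - 3 = -1)
-1089*((44 - 512)/(116 - 219) + m(-12, 38)) = -1089*((44 - 512)/(116 - 219) - 1) = -1089*(-468/(-103) - 1) = -1089*(-468*(-1/103) - 1) = -1089*(468/103 - 1) = -1089*365/103 = -397485/103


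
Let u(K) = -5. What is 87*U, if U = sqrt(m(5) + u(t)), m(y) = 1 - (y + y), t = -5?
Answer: 87*I*sqrt(14) ≈ 325.52*I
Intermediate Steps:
m(y) = 1 - 2*y
U = I*sqrt(14) (U = sqrt((1 - 2*5) - 5) = sqrt((1 - 10) - 5) = sqrt(-9 - 5) = sqrt(-14) = I*sqrt(14) ≈ 3.7417*I)
87*U = 87*(I*sqrt(14)) = 87*I*sqrt(14)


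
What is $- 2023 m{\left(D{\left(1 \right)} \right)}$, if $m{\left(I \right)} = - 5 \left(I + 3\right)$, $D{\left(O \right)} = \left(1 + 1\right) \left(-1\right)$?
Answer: $10115$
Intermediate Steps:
$D{\left(O \right)} = -2$ ($D{\left(O \right)} = 2 \left(-1\right) = -2$)
$m{\left(I \right)} = -15 - 5 I$ ($m{\left(I \right)} = - 5 \left(3 + I\right) = -15 - 5 I$)
$- 2023 m{\left(D{\left(1 \right)} \right)} = - 2023 \left(-15 - -10\right) = - 2023 \left(-15 + 10\right) = \left(-2023\right) \left(-5\right) = 10115$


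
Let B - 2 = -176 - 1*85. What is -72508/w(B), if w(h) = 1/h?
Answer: 18779572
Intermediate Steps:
B = -259 (B = 2 + (-176 - 1*85) = 2 + (-176 - 85) = 2 - 261 = -259)
-72508/w(B) = -72508/(1/(-259)) = -72508/(-1/259) = -72508*(-259) = 18779572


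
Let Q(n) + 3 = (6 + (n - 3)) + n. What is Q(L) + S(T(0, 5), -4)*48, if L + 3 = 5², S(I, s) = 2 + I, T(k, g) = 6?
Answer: 428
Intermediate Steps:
L = 22 (L = -3 + 5² = -3 + 25 = 22)
Q(n) = 2*n (Q(n) = -3 + ((6 + (n - 3)) + n) = -3 + ((6 + (-3 + n)) + n) = -3 + ((3 + n) + n) = -3 + (3 + 2*n) = 2*n)
Q(L) + S(T(0, 5), -4)*48 = 2*22 + (2 + 6)*48 = 44 + 8*48 = 44 + 384 = 428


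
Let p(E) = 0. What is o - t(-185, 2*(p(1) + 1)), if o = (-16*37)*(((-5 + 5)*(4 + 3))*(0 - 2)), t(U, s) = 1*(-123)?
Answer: 123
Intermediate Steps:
t(U, s) = -123
o = 0 (o = -592*0*7*(-2) = -0*(-2) = -592*0 = 0)
o - t(-185, 2*(p(1) + 1)) = 0 - 1*(-123) = 0 + 123 = 123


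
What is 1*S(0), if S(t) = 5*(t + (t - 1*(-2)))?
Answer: 10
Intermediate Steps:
S(t) = 10 + 10*t (S(t) = 5*(t + (t + 2)) = 5*(t + (2 + t)) = 5*(2 + 2*t) = 10 + 10*t)
1*S(0) = 1*(10 + 10*0) = 1*(10 + 0) = 1*10 = 10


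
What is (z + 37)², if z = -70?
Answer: 1089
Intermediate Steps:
(z + 37)² = (-70 + 37)² = (-33)² = 1089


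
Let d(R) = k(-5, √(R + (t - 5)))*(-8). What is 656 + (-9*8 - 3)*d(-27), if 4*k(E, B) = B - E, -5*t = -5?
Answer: 1406 + 150*I*√31 ≈ 1406.0 + 835.17*I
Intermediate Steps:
t = 1 (t = -⅕*(-5) = 1)
k(E, B) = -E/4 + B/4 (k(E, B) = (B - E)/4 = -E/4 + B/4)
d(R) = -10 - 2*√(-4 + R) (d(R) = (-¼*(-5) + √(R + (1 - 5))/4)*(-8) = (5/4 + √(R - 4)/4)*(-8) = (5/4 + √(-4 + R)/4)*(-8) = -10 - 2*√(-4 + R))
656 + (-9*8 - 3)*d(-27) = 656 + (-9*8 - 3)*(-10 - 2*√(-4 - 27)) = 656 + (-72 - 3)*(-10 - 2*I*√31) = 656 - 75*(-10 - 2*I*√31) = 656 + (750 + 150*I*√31) = 1406 + 150*I*√31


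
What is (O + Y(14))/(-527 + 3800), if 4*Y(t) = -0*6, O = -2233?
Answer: -2233/3273 ≈ -0.68225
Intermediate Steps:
Y(t) = 0 (Y(t) = (-0*6)/4 = (-1*0)/4 = (1/4)*0 = 0)
(O + Y(14))/(-527 + 3800) = (-2233 + 0)/(-527 + 3800) = -2233/3273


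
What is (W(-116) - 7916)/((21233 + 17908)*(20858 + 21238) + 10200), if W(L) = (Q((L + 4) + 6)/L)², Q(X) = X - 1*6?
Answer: -1664143/346426766994 ≈ -4.8037e-6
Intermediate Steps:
Q(X) = -6 + X (Q(X) = X - 6 = -6 + X)
W(L) = (4 + L)²/L² (W(L) = ((-6 + ((L + 4) + 6))/L)² = ((-6 + ((4 + L) + 6))/L)² = ((-6 + (10 + L))/L)² = ((4 + L)/L)² = (4 + L)²/L²)
(W(-116) - 7916)/((21233 + 17908)*(20858 + 21238) + 10200) = ((4 - 116)²/(-116)² - 7916)/((21233 + 17908)*(20858 + 21238) + 10200) = ((1/13456)*(-112)² - 7916)/(39141*42096 + 10200) = ((1/13456)*12544 - 7916)/(1647679536 + 10200) = (784/841 - 7916)/1647689736 = -6656572/841*1/1647689736 = -1664143/346426766994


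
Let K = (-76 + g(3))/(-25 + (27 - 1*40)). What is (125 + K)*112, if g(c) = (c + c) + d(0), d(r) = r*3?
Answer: 269920/19 ≈ 14206.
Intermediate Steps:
d(r) = 3*r
g(c) = 2*c (g(c) = (c + c) + 3*0 = 2*c + 0 = 2*c)
K = 35/19 (K = (-76 + 2*3)/(-25 + (27 - 1*40)) = (-76 + 6)/(-25 + (27 - 40)) = -70/(-25 - 13) = -70/(-38) = -70*(-1/38) = 35/19 ≈ 1.8421)
(125 + K)*112 = (125 + 35/19)*112 = (2410/19)*112 = 269920/19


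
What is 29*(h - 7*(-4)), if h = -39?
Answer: -319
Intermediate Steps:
29*(h - 7*(-4)) = 29*(-39 - 7*(-4)) = 29*(-39 + 28) = 29*(-11) = -319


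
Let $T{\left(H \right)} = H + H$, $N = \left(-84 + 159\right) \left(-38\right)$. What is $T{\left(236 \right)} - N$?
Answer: $3322$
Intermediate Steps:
$N = -2850$ ($N = 75 \left(-38\right) = -2850$)
$T{\left(H \right)} = 2 H$
$T{\left(236 \right)} - N = 2 \cdot 236 - -2850 = 472 + 2850 = 3322$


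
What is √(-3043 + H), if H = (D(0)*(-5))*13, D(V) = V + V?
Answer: I*√3043 ≈ 55.163*I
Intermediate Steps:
D(V) = 2*V
H = 0 (H = ((2*0)*(-5))*13 = (0*(-5))*13 = 0*13 = 0)
√(-3043 + H) = √(-3043 + 0) = √(-3043) = I*√3043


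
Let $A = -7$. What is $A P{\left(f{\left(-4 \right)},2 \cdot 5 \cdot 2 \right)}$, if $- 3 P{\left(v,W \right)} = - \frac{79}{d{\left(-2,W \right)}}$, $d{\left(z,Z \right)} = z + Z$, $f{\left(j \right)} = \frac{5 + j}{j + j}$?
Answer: $- \frac{553}{54} \approx -10.241$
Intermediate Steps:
$f{\left(j \right)} = \frac{5 + j}{2 j}$
$d{\left(z,Z \right)} = Z + z$
$P{\left(v,W \right)} = \frac{79}{3 \left(-2 + W\right)}$ ($P{\left(v,W \right)} = - \frac{\left(-79\right) \frac{1}{W - 2}}{3} = - \frac{\left(-79\right) \frac{1}{-2 + W}}{3} = \frac{79}{3 \left(-2 + W\right)}$)
$A P{\left(f{\left(-4 \right)},2 \cdot 5 \cdot 2 \right)} = - 7 \frac{79}{3 \left(-2 + 2 \cdot 5 \cdot 2\right)} = - 7 \frac{79}{3 \left(-2 + 10 \cdot 2\right)} = - 7 \frac{79}{3 \left(-2 + 20\right)} = - 7 \frac{79}{3 \cdot 18} = - 7 \cdot \frac{79}{3} \cdot \frac{1}{18} = \left(-7\right) \frac{79}{54} = - \frac{553}{54}$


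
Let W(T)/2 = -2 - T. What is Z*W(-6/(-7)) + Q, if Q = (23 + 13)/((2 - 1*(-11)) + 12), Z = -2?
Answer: 2252/175 ≈ 12.869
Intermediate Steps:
W(T) = -4 - 2*T (W(T) = 2*(-2 - T) = -4 - 2*T)
Q = 36/25 (Q = 36/((2 + 11) + 12) = 36/(13 + 12) = 36/25 ≈ 1.4400)
Z*W(-6/(-7)) + Q = -2*(-4 - (-12)/(-7)) + 36/25 = -2*(-4 - (-12)*(-1)/7) + 36/25 = -2*(-4 - 2*6/7) + 36/25 = -2*(-4 - 12/7) + 36/25 = -2*(-40/7) + 36/25 = 80/7 + 36/25 = 2252/175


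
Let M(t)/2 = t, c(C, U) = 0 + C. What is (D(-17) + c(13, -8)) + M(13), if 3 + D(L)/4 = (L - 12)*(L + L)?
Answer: 3971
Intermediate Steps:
c(C, U) = C
M(t) = 2*t
D(L) = -12 + 8*L*(-12 + L) (D(L) = -12 + 4*((L - 12)*(L + L)) = -12 + 4*((-12 + L)*(2*L)) = -12 + 4*(2*L*(-12 + L)) = -12 + 8*L*(-12 + L))
(D(-17) + c(13, -8)) + M(13) = ((-12 - 96*(-17) + 8*(-17)²) + 13) + 2*13 = ((-12 + 1632 + 8*289) + 13) + 26 = ((-12 + 1632 + 2312) + 13) + 26 = (3932 + 13) + 26 = 3945 + 26 = 3971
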